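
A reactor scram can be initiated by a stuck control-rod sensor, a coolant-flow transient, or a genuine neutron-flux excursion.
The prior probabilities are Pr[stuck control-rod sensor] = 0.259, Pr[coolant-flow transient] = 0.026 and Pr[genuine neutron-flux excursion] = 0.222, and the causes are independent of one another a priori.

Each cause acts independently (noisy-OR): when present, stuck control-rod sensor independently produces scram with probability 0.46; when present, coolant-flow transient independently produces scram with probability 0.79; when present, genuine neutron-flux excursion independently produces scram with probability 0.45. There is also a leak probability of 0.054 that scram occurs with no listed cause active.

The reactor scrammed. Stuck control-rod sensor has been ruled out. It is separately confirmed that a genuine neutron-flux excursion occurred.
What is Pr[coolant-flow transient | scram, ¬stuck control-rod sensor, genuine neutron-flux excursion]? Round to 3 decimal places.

Under noisy-OR, P(scram | causes) = 1 − (1−0.054)·∏(1−qᵢ) over the active causes.
By total probability over both values of coolant-flow transient:
  P(scram | ¬stuck control-rod sensor, genuine neutron-flux excursion) = 0.4797·0.974 + 0.890737·0.026
        = 0.467228 + 0.023159 = 0.490387
Configurations with coolant-flow transient contribute 0.023159, so
  P(coolant-flow transient | scram, ¬stuck control-rod sensor, genuine neutron-flux excursion) = 0.023159 / 0.490387 ≈ 0.047

Pr[coolant-flow transient | scram, ¬stuck control-rod sensor, genuine neutron-flux excursion] ≈ 0.047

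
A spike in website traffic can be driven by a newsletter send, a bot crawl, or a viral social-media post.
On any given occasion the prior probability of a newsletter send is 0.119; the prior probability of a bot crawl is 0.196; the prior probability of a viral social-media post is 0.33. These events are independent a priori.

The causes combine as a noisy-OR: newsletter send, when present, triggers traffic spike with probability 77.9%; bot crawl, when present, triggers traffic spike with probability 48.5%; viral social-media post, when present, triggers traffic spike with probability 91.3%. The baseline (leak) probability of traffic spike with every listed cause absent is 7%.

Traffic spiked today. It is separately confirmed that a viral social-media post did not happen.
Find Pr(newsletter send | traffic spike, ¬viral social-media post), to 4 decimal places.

Pr(newsletter send | traffic spike, ¬viral social-media post) ≈ 0.4097

Under noisy-OR, P(traffic spike | causes) = 1 − (1−0.07)·∏(1−qᵢ) over the active causes.
For the numerator, keep only newsletter send=true terms: 0.076012 + 0.020855 = 0.096867
Denominator P(traffic spike | ¬viral social-media post): 0.07×0.881×0.804 + 0.52105×0.881×0.196 + 0.79447×0.119×0.804 + 0.894152×0.119×0.196 = 0.236423
P(newsletter send | traffic spike, ¬viral social-media post) = 0.096867/0.236423 ≈ 0.4097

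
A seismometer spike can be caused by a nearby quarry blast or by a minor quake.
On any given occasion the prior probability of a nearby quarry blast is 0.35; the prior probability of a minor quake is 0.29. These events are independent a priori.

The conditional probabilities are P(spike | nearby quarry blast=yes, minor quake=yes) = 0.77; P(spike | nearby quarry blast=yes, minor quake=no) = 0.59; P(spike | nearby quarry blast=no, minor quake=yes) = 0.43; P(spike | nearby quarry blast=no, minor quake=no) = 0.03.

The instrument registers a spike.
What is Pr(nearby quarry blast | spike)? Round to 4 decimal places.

For the numerator, keep only nearby quarry blast=true terms: 0.146615 + 0.078155 = 0.224770
The normalizing constant is 0.03*0.65*0.71 + 0.43*0.65*0.29 + 0.59*0.35*0.71 + 0.77*0.35*0.29 = 0.319670
Posterior = 0.224770 / 0.319670 ≈ 0.7031

Pr(nearby quarry blast | spike) ≈ 0.7031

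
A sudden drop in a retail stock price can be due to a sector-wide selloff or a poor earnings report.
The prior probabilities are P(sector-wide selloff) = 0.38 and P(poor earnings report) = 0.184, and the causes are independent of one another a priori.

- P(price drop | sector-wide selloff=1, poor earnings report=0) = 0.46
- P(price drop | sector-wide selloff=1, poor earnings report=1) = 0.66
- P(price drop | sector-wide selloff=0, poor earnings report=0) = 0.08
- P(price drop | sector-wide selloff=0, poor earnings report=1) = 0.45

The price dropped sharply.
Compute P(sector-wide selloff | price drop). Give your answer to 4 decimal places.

P(sector-wide selloff | price drop) ≈ 0.6728

By total probability over the 4 (sector-wide selloff, poor earnings report) configurations:
  P(price drop) = 0.08*0.62*0.816 + 0.45*0.62*0.184 + 0.46*0.38*0.816 + 0.66*0.38*0.184
        = 0.040474 + 0.051336 + 0.142637 + 0.046147 = 0.280594
Configurations with sector-wide selloff contribute 0.188784, so
  P(sector-wide selloff | price drop) = 0.188784 / 0.280594 ≈ 0.6728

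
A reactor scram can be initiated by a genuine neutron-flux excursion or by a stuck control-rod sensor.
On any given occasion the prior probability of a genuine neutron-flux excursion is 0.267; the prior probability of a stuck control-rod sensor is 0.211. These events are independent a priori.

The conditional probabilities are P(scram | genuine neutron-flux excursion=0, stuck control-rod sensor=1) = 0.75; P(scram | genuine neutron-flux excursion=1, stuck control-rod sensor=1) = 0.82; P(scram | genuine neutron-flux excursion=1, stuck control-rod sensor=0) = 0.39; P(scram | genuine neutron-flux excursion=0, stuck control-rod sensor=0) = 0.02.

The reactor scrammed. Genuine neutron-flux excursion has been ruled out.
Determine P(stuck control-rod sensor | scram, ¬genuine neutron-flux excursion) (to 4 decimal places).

P(stuck control-rod sensor | scram, ¬genuine neutron-flux excursion) ≈ 0.9093

Sum P(scram|·) weighted by the priors over both values of stuck control-rod sensor:
  P(scram | ¬genuine neutron-flux excursion) = 0.02×0.789 + 0.75×0.211
        = 0.015780 + 0.158250 = 0.174030
Configurations with stuck control-rod sensor contribute 0.158250, so
  P(stuck control-rod sensor | scram, ¬genuine neutron-flux excursion) = 0.158250 / 0.174030 ≈ 0.9093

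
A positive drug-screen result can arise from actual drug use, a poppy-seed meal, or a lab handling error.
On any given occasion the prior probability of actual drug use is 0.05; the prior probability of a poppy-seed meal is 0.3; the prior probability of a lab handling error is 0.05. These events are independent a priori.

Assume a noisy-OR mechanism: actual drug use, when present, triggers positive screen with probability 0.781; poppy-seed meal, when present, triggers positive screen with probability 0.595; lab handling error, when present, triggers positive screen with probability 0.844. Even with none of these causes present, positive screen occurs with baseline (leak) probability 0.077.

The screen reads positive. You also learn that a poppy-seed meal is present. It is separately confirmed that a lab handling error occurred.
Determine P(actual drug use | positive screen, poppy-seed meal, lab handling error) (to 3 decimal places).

Under noisy-OR, P(positive screen | causes) = 1 − (1−0.077)·∏(1−qᵢ) over the active causes.
Enumerate both values of actual drug use and weight by the priors:
  P(positive screen | poppy-seed meal, lab handling error) = 0.941685*0.95 + 0.987229*0.05
        = 0.894601 + 0.049361 = 0.943962
Keeping only the actual drug use-present terms gives 0.049361, so
  P(actual drug use | positive screen, poppy-seed meal, lab handling error) = 0.049361 / 0.943962 ≈ 0.052

P(actual drug use | positive screen, poppy-seed meal, lab handling error) ≈ 0.052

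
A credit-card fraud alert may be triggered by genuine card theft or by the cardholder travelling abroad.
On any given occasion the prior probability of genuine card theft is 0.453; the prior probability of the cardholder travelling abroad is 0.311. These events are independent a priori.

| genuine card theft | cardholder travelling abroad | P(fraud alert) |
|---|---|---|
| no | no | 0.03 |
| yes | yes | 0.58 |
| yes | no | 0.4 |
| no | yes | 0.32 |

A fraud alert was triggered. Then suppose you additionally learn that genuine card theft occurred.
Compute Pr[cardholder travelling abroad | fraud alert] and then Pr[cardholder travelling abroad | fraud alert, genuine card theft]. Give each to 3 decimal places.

Sum P(fraud alert|·) weighted by the priors over the 4 (genuine card theft, cardholder travelling abroad) configurations:
  P(fraud alert) = 0.03·0.547·0.689 + 0.32·0.547·0.311 + 0.4·0.453·0.689 + 0.58·0.453·0.311
        = 0.011306 + 0.054437 + 0.124847 + 0.081712 = 0.272302
Keeping only the cardholder travelling abroad-present terms gives 0.136149, so
  P(cardholder travelling abroad | fraud alert) = 0.136149 / 0.272302 ≈ 0.500

Now condition on the additional information:
Enumerate both values of cardholder travelling abroad and weight by the priors:
  P(fraud alert | genuine card theft) = 0.4×0.689 + 0.58×0.311
        = 0.275600 + 0.180380 = 0.455980
The terms with cardholder travelling abroad present sum to 0.180380, so
  P(cardholder travelling abroad | fraud alert, genuine card theft) = 0.180380 / 0.455980 ≈ 0.396

Pr[cardholder travelling abroad | fraud alert] ≈ 0.500; Pr[cardholder travelling abroad | fraud alert, genuine card theft] ≈ 0.396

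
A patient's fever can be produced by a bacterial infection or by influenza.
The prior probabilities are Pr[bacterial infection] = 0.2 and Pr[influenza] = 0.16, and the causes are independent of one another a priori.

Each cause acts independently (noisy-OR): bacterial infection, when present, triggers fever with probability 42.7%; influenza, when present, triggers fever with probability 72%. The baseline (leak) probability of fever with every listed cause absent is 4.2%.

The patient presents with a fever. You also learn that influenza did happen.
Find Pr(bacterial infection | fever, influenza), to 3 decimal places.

Pr(bacterial infection | fever, influenza) ≈ 0.224

Under noisy-OR, P(fever | causes) = 1 − (1−0.042)·∏(1−qᵢ) over the active causes.
Sum P(fever|·) weighted by the priors over both values of bacterial infection:
  P(fever | influenza) = 0.73176*0.8 + 0.846298*0.2
        = 0.585408 + 0.169260 = 0.754668
Keeping only the bacterial infection-present terms gives 0.169260, so
  P(bacterial infection | fever, influenza) = 0.169260 / 0.754668 ≈ 0.224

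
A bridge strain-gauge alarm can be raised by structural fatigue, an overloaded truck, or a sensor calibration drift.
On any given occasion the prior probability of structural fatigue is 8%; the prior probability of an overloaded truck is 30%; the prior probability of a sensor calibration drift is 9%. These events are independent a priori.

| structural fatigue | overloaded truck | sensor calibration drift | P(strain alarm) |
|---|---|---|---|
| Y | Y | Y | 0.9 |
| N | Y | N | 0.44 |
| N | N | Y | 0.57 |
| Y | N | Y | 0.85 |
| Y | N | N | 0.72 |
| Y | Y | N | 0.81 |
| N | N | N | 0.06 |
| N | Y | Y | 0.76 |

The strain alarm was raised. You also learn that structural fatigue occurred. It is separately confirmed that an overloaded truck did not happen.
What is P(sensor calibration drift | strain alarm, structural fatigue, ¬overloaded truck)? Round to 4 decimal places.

P(sensor calibration drift | strain alarm, structural fatigue, ¬overloaded truck) ≈ 0.1046

For the numerator, keep only sensor calibration drift=true terms: 0.85·0.09 = 0.076500
Normalizer over all consistent configurations: 0.72·0.91 + 0.85·0.09 = 0.731700
Posterior = 0.076500 / 0.731700 ≈ 0.1046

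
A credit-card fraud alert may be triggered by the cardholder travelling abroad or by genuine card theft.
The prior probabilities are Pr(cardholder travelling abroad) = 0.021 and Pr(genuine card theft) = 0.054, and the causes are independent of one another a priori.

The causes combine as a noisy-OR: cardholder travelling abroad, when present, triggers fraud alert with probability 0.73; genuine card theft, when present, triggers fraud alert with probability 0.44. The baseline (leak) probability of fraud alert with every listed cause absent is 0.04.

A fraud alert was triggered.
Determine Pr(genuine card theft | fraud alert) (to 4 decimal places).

Under noisy-OR, P(fraud alert | causes) = 1 − (1−0.04)·∏(1−qᵢ) over the active causes.
P(fraud alert) = 0.04·0.979·0.946 + 0.4624·0.979·0.054 + 0.7408·0.021·0.946 + 0.854848·0.021·0.054 = 0.037045 + 0.024445 + 0.014717 + 0.000969 = 0.077176
Of this, 0.025414 comes from 0.024445 + 0.000969 (the genuine card theft=true cases).
So P(genuine card theft | fraud alert) = 0.025414/0.077176 ≈ 0.3293.

Pr(genuine card theft | fraud alert) ≈ 0.3293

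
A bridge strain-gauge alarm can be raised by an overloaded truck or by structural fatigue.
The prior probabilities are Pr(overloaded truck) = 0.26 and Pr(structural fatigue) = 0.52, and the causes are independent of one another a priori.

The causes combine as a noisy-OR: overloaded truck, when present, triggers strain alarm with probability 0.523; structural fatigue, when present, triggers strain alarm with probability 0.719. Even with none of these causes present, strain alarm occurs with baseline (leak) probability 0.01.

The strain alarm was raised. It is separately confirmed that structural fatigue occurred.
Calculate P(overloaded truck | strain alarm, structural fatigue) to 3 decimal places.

Under noisy-OR, P(strain alarm | causes) = 1 − (1−0.01)·∏(1−qᵢ) over the active causes.
For the numerator, keep only overloaded truck=true terms: 0.867303*0.26 = 0.225499
Denominator P(strain alarm | structural fatigue): 0.72181*0.74 + 0.867303*0.26 = 0.759638
Posterior = 0.225499 / 0.759638 ≈ 0.297

P(overloaded truck | strain alarm, structural fatigue) ≈ 0.297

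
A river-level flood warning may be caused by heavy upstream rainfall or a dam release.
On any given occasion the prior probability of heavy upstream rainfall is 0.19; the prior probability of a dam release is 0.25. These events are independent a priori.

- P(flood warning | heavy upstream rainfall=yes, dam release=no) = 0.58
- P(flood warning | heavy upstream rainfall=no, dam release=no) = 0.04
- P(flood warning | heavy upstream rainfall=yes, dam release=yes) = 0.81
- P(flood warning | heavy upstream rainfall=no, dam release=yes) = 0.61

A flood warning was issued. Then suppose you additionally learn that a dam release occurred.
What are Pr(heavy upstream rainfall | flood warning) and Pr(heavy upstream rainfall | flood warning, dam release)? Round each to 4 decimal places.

Pr(heavy upstream rainfall | flood warning) ≈ 0.4504; Pr(heavy upstream rainfall | flood warning, dam release) ≈ 0.2375

P(flood warning) = 0.04*0.81*0.75 + 0.61*0.81*0.25 + 0.58*0.19*0.75 + 0.81*0.19*0.25 = 0.024300 + 0.123525 + 0.082650 + 0.038475 = 0.268950
The heavy upstream rainfall-present share is 0.082650 + 0.038475 = 0.121125.
P(heavy upstream rainfall | flood warning) = 0.121125 / 0.268950 ≈ 0.4504

Now also conditioning on dam release=true:
By total probability over both values of heavy upstream rainfall:
  P(flood warning | dam release) = 0.61·0.81 + 0.81·0.19
        = 0.494100 + 0.153900 = 0.648000
The terms with heavy upstream rainfall present sum to 0.153900, so
  P(heavy upstream rainfall | flood warning, dam release) = 0.153900 / 0.648000 ≈ 0.2375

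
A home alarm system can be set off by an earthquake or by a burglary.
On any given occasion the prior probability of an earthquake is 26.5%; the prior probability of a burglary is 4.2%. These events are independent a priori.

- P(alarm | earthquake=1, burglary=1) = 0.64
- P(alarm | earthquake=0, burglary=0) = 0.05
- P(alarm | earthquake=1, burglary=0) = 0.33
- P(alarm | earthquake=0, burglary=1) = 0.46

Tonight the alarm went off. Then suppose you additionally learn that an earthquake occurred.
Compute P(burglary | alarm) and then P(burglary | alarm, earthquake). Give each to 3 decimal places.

By total probability over the 4 (earthquake, burglary) configurations:
  P(alarm) = 0.05*0.735*0.958 + 0.46*0.735*0.042 + 0.33*0.265*0.958 + 0.64*0.265*0.042
        = 0.035206 + 0.014200 + 0.083777 + 0.007123 = 0.140306
Configurations with burglary contribute 0.021323, so
  P(burglary | alarm) = 0.021323 / 0.140306 ≈ 0.152

Now also conditioning on earthquake=true:
Enumerate both values of burglary and weight by the priors:
  P(alarm | earthquake) = 0.33*0.958 + 0.64*0.042
        = 0.316140 + 0.026880 = 0.343020
Keeping only the burglary-present terms gives 0.026880, so
  P(burglary | alarm, earthquake) = 0.026880 / 0.343020 ≈ 0.078

P(burglary | alarm) ≈ 0.152; P(burglary | alarm, earthquake) ≈ 0.078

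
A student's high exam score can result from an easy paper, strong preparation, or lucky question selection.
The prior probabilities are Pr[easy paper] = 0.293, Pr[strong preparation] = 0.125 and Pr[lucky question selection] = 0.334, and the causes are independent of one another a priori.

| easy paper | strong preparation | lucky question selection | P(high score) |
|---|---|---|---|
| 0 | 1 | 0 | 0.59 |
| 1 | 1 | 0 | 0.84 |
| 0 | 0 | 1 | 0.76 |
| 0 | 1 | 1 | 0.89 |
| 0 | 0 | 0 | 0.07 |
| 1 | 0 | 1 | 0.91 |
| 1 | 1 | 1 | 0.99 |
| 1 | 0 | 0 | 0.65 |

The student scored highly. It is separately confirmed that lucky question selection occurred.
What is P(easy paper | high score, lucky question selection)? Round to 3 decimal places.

P(easy paper | high score, lucky question selection) ≈ 0.329

Weight on easy paper=true, given the evidence: 0.233301 + 0.036259 = 0.269560
The normalizing constant is 0.76×0.707×0.875 + 0.89×0.707×0.125 + 0.91×0.293×0.875 + 0.99×0.293×0.125 = 0.818369
P(easy paper | high score, lucky question selection) = 0.269560/0.818369 ≈ 0.329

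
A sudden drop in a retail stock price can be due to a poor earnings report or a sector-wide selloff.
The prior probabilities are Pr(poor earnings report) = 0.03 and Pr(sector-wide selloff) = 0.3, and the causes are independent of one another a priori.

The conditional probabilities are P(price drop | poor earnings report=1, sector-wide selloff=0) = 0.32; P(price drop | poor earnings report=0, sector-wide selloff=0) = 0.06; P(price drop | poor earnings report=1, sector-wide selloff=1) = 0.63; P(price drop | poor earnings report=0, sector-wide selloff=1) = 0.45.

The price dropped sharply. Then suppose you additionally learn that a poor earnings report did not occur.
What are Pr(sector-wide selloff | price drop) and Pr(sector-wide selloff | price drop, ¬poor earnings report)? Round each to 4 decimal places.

Pr(sector-wide selloff | price drop) ≈ 0.7422; Pr(sector-wide selloff | price drop, ¬poor earnings report) ≈ 0.7627

Enumerate the 4 (poor earnings report, sector-wide selloff) configurations and weight by the priors:
  P(price drop) = 0.06*0.97*0.7 + 0.45*0.97*0.3 + 0.32*0.03*0.7 + 0.63*0.03*0.3
        = 0.040740 + 0.130950 + 0.006720 + 0.005670 = 0.184080
Keeping only the sector-wide selloff-present terms gives 0.136620, so
  P(sector-wide selloff | price drop) = 0.136620 / 0.184080 ≈ 0.7422

With the extra evidence:
Sum P(price drop|·) weighted by the priors over both values of sector-wide selloff:
  P(price drop | ¬poor earnings report) = 0.06·0.7 + 0.45·0.3
        = 0.042000 + 0.135000 = 0.177000
The terms with sector-wide selloff present sum to 0.135000, so
  P(sector-wide selloff | price drop, ¬poor earnings report) = 0.135000 / 0.177000 ≈ 0.7627
Ruling out poor earnings report raises the posterior on sector-wide selloff — the flip side of explaining away.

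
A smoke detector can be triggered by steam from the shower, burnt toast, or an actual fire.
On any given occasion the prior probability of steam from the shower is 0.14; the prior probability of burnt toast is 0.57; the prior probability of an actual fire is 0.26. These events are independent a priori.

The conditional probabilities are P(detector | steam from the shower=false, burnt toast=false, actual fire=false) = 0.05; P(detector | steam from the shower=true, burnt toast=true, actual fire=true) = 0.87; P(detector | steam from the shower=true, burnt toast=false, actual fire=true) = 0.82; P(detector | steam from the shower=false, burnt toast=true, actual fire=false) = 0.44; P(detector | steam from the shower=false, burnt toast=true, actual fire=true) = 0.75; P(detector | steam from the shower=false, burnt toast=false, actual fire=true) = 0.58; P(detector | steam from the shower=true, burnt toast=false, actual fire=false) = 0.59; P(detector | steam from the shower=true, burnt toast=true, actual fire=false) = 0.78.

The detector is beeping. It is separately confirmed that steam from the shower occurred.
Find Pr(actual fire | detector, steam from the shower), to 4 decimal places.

Pr(actual fire | detector, steam from the shower) ≈ 0.2992

P(detector | steam from the shower) = 0.59×0.43×0.74 + 0.82×0.43×0.26 + 0.78×0.57×0.74 + 0.87×0.57×0.26 = 0.187738 + 0.091676 + 0.329004 + 0.128934 = 0.737352
Of this, 0.220610 comes from 0.091676 + 0.128934 (the actual fire=true cases).
Hence the posterior is 0.220610/0.737352 ≈ 0.2992.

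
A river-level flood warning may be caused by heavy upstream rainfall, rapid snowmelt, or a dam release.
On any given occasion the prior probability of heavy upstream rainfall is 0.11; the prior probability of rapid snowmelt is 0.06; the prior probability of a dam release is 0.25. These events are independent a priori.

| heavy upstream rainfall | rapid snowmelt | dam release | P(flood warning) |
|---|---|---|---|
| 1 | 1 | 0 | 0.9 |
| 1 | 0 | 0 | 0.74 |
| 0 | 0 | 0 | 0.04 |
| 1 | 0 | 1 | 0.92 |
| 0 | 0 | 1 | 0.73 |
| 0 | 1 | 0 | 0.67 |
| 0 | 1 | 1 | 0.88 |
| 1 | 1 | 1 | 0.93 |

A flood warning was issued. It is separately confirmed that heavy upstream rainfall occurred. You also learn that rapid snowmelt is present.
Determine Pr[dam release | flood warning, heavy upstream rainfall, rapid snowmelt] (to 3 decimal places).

Sum P(flood warning|·) weighted by the priors over both values of dam release:
  P(flood warning | heavy upstream rainfall, rapid snowmelt) = 0.9*0.75 + 0.93*0.25
        = 0.675000 + 0.232500 = 0.907500
Keeping only the dam release-present terms gives 0.232500, so
  P(dam release | flood warning, heavy upstream rainfall, rapid snowmelt) = 0.232500 / 0.907500 ≈ 0.256

Pr[dam release | flood warning, heavy upstream rainfall, rapid snowmelt] ≈ 0.256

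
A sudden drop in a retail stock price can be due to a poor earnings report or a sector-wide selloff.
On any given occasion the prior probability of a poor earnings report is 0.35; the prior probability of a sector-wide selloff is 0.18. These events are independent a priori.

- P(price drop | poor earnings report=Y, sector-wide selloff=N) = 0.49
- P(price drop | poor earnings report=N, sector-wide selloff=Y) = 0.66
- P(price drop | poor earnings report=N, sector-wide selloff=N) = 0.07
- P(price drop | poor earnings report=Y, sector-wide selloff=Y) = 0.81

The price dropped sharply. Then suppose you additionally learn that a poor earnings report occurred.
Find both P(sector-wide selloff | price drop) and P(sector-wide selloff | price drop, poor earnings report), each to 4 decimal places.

P(sector-wide selloff | price drop) ≈ 0.4189; P(sector-wide selloff | price drop, poor earnings report) ≈ 0.2663

Numerator (weight on configurations with sector-wide selloff): 0.077220 + 0.051030 = 0.128250
Normalizer over all consistent configurations: 0.07*0.65*0.82 + 0.66*0.65*0.18 + 0.49*0.35*0.82 + 0.81*0.35*0.18 = 0.306190
P(sector-wide selloff | price drop) = 0.128250/0.306190 ≈ 0.4189

With the extra evidence:
Sum P(price drop|·) weighted by the priors over both values of sector-wide selloff:
  P(price drop | poor earnings report) = 0.49·0.82 + 0.81·0.18
        = 0.401800 + 0.145800 = 0.547600
The terms with sector-wide selloff present sum to 0.145800, so
  P(sector-wide selloff | price drop, poor earnings report) = 0.145800 / 0.547600 ≈ 0.2663
Conditioning on poor earnings report lowers the posterior on sector-wide selloff: the classic explaining-away effect in a common-effect structure.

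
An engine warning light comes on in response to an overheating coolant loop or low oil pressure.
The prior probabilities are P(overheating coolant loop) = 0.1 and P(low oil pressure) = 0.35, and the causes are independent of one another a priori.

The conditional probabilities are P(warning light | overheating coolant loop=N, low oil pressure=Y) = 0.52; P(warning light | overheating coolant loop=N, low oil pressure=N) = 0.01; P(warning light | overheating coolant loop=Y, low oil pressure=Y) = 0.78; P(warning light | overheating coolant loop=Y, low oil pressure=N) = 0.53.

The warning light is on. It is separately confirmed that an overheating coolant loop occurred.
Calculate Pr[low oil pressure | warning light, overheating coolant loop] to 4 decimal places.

Pr[low oil pressure | warning light, overheating coolant loop] ≈ 0.4421

Enumerate both values of low oil pressure and weight by the priors:
  P(warning light | overheating coolant loop) = 0.53×0.65 + 0.78×0.35
        = 0.344500 + 0.273000 = 0.617500
The terms with low oil pressure present sum to 0.273000, so
  P(low oil pressure | warning light, overheating coolant loop) = 0.273000 / 0.617500 ≈ 0.4421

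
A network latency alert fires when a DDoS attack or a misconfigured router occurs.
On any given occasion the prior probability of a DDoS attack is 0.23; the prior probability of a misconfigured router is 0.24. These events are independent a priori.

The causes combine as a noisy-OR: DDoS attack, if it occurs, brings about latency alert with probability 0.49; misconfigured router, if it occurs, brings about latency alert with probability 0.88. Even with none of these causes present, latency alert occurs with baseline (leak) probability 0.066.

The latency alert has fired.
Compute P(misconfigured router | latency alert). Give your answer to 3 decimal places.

Under noisy-OR, P(latency alert | causes) = 1 − (1−0.066)·∏(1−qᵢ) over the active causes.
Sum P(latency alert|·) weighted by the priors over the 4 (DDoS attack, misconfigured router) configurations:
  P(latency alert) = 0.066×0.77×0.76 + 0.88792×0.77×0.24 + 0.52366×0.23×0.76 + 0.942839×0.23×0.24
        = 0.038623 + 0.164088 + 0.091536 + 0.052045 = 0.346292
The terms with misconfigured router present sum to 0.216133, so
  P(misconfigured router | latency alert) = 0.216133 / 0.346292 ≈ 0.624

P(misconfigured router | latency alert) ≈ 0.624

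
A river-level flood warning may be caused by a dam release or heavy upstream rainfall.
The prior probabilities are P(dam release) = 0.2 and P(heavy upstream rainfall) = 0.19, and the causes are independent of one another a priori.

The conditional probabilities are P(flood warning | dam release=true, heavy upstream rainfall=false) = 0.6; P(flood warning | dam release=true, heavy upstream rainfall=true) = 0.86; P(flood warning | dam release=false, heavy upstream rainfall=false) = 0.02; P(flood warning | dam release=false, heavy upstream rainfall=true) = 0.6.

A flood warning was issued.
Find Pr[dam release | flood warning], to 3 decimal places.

Enumerate the 4 (dam release, heavy upstream rainfall) configurations and weight by the priors:
  P(flood warning) = 0.02·0.8·0.81 + 0.6·0.8·0.19 + 0.6·0.2·0.81 + 0.86·0.2·0.19
        = 0.012960 + 0.091200 + 0.097200 + 0.032680 = 0.234040
Configurations with dam release contribute 0.129880, so
  P(dam release | flood warning) = 0.129880 / 0.234040 ≈ 0.555

Pr[dam release | flood warning] ≈ 0.555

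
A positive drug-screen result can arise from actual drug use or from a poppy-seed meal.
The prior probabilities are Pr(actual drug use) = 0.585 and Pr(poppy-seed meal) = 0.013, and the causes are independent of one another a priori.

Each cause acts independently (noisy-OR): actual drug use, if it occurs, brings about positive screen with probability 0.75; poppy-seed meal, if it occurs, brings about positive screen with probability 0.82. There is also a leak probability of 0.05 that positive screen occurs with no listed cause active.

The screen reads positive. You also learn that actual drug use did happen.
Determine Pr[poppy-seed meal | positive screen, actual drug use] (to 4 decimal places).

Pr[poppy-seed meal | positive screen, actual drug use] ≈ 0.0163

Under noisy-OR, P(positive screen | causes) = 1 − (1−0.05)·∏(1−qᵢ) over the active causes.
P(positive screen | actual drug use) = 0.7625*0.987 + 0.95725*0.013 = 0.752587 + 0.012444 = 0.765031
The poppy-seed meal-present share is 0.95725*0.013 = 0.012444.
P(poppy-seed meal | positive screen, actual drug use) = 0.012444 / 0.765031 ≈ 0.0163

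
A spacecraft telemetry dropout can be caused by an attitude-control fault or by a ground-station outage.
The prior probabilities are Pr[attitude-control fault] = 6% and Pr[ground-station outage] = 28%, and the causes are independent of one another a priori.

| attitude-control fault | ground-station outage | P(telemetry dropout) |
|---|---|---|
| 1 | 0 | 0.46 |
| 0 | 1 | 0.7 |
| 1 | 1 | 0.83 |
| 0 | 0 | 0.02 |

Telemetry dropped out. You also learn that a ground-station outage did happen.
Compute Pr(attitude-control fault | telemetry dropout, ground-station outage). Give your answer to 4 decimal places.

For the numerator, keep only attitude-control fault=true terms: 0.83·0.06 = 0.049800
Denominator P(telemetry dropout | ground-station outage): 0.7·0.94 + 0.83·0.06 = 0.707800
Posterior = 0.049800 / 0.707800 ≈ 0.0704

Pr(attitude-control fault | telemetry dropout, ground-station outage) ≈ 0.0704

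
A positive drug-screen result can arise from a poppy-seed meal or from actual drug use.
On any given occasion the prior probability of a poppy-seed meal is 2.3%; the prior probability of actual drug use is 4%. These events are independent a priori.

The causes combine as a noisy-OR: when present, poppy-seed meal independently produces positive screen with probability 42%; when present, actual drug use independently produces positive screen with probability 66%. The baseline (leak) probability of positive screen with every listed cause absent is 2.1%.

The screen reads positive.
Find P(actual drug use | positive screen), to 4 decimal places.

Under noisy-OR, P(positive screen | causes) = 1 − (1−0.021)·∏(1−qᵢ) over the active causes.
By total probability over the 4 (poppy-seed meal, actual drug use) configurations:
  P(positive screen) = 0.021*0.977*0.96 + 0.66714*0.977*0.04 + 0.43218*0.023*0.96 + 0.806941*0.023*0.04
        = 0.019696 + 0.026072 + 0.009543 + 0.000742 = 0.056053
The terms with actual drug use present sum to 0.026814, so
  P(actual drug use | positive screen) = 0.026814 / 0.056053 ≈ 0.4784

P(actual drug use | positive screen) ≈ 0.4784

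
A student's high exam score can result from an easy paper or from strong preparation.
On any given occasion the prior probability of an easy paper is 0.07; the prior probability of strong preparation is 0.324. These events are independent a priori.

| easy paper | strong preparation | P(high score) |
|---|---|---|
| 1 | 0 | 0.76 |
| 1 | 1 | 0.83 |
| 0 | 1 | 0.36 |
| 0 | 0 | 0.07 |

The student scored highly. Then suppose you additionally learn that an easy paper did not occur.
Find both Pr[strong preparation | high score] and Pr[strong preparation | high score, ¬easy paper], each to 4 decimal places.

P(high score) = 0.07*0.93*0.676 + 0.36*0.93*0.324 + 0.76*0.07*0.676 + 0.83*0.07*0.324 = 0.044008 + 0.108475 + 0.035963 + 0.018824 = 0.207270
Of this, 0.127299 comes from 0.108475 + 0.018824 (the strong preparation=true cases).
Hence the posterior is 0.127299/0.207270 ≈ 0.6142.

Now also conditioning on easy paper≠true:
Enumerate both values of strong preparation and weight by the priors:
  P(high score | ¬easy paper) = 0.07*0.676 + 0.36*0.324
        = 0.047320 + 0.116640 = 0.163960
The terms with strong preparation present sum to 0.116640, so
  P(strong preparation | high score, ¬easy paper) = 0.116640 / 0.163960 ≈ 0.7114
With easy paper excluded, strong preparation must carry more of the explanatory weight for the high score.

Pr[strong preparation | high score] ≈ 0.6142; Pr[strong preparation | high score, ¬easy paper] ≈ 0.7114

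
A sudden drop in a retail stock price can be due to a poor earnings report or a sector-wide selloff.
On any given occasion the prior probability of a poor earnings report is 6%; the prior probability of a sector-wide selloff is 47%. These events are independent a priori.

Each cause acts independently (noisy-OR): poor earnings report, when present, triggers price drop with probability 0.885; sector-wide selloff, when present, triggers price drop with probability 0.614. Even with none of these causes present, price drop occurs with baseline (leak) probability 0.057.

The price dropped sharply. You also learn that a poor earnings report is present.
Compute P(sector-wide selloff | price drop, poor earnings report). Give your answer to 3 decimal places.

Under noisy-OR, P(price drop | causes) = 1 − (1−0.057)·∏(1−qᵢ) over the active causes.
Weight on sector-wide selloff=true, given the evidence: 0.95814·0.47 = 0.450326
The normalizing constant is 0.891555·0.53 + 0.95814·0.47 = 0.922850
Posterior = 0.450326 / 0.922850 ≈ 0.488

P(sector-wide selloff | price drop, poor earnings report) ≈ 0.488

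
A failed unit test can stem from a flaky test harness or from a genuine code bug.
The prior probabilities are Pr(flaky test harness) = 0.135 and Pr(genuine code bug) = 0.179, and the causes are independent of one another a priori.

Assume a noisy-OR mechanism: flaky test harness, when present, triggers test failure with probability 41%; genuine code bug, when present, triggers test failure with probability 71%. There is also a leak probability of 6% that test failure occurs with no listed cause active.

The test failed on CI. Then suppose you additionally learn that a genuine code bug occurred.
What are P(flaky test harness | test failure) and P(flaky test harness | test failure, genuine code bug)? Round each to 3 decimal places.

Under noisy-OR, P(test failure | causes) = 1 − (1−0.06)·∏(1−qᵢ) over the active causes.
P(test failure) = 0.06*0.865*0.821 + 0.7274*0.865*0.179 + 0.4454*0.135*0.821 + 0.839166*0.135*0.179 = 0.042610 + 0.112627 + 0.049366 + 0.020278 = 0.224881
The flaky test harness-present share is 0.049366 + 0.020278 = 0.069644.
Hence the posterior is 0.069644/0.224881 ≈ 0.310.

Now condition on the additional information:
P(test failure | genuine code bug) = 0.7274×0.865 + 0.839166×0.135 = 0.629201 + 0.113287 = 0.742488
The flaky test harness-present share is 0.839166×0.135 = 0.113287.
Hence the posterior is 0.113287/0.742488 ≈ 0.153.
Conditioning on genuine code bug lowers the posterior on flaky test harness: the classic explaining-away effect in a common-effect structure.

P(flaky test harness | test failure) ≈ 0.310; P(flaky test harness | test failure, genuine code bug) ≈ 0.153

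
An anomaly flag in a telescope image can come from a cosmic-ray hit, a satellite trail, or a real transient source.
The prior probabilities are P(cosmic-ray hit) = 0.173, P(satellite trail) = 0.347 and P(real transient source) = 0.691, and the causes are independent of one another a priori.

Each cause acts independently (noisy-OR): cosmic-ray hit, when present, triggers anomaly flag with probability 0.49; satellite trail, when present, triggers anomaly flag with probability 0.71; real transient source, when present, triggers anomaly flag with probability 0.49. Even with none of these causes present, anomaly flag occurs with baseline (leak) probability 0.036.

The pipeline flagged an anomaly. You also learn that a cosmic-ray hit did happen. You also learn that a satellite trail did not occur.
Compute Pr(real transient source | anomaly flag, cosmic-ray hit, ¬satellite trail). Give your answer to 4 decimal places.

Under noisy-OR, P(anomaly flag | causes) = 1 − (1−0.036)·∏(1−qᵢ) over the active causes.
Weight on real transient source=true, given the evidence: 0.749264×0.691 = 0.517741
The normalizing constant is 0.50836×0.309 + 0.749264×0.691 = 0.674824
P(real transient source | anomaly flag, cosmic-ray hit, ¬satellite trail) = 0.517741/0.674824 ≈ 0.7672

Pr(real transient source | anomaly flag, cosmic-ray hit, ¬satellite trail) ≈ 0.7672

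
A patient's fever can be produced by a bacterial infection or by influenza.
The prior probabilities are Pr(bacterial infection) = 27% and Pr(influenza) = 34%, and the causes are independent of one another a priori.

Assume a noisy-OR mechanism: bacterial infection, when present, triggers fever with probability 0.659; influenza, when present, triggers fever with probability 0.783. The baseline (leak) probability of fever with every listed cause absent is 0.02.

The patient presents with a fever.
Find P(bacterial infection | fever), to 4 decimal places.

P(bacterial infection | fever) ≈ 0.4985

Under noisy-OR, P(fever | causes) = 1 − (1−0.02)·∏(1−qᵢ) over the active causes.
By total probability over the 4 (bacterial infection, influenza) configurations:
  P(fever) = 0.02*0.73*0.66 + 0.78734*0.73*0.34 + 0.66582*0.27*0.66 + 0.927483*0.27*0.34
        = 0.009636 + 0.195418 + 0.118649 + 0.085143 = 0.408846
Keeping only the bacterial infection-present terms gives 0.203792, so
  P(bacterial infection | fever) = 0.203792 / 0.408846 ≈ 0.4985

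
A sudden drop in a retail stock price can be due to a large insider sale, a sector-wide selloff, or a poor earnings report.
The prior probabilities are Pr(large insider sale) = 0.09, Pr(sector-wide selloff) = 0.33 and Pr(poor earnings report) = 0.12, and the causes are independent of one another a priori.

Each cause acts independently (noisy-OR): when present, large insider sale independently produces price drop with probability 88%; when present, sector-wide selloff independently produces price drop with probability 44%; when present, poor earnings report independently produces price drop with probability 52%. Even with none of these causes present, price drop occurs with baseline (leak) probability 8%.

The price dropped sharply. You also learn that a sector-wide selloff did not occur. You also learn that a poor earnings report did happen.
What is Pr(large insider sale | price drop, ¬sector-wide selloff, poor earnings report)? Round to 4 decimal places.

Under noisy-OR, P(price drop | causes) = 1 − (1−0.08)·∏(1−qᵢ) over the active causes.
Weight on large insider sale=true, given the evidence: 0.947008×0.09 = 0.085231
Normalizer over all consistent configurations: 0.5584×0.91 + 0.947008×0.09 = 0.593375
Posterior = 0.085231 / 0.593375 ≈ 0.1436

Pr(large insider sale | price drop, ¬sector-wide selloff, poor earnings report) ≈ 0.1436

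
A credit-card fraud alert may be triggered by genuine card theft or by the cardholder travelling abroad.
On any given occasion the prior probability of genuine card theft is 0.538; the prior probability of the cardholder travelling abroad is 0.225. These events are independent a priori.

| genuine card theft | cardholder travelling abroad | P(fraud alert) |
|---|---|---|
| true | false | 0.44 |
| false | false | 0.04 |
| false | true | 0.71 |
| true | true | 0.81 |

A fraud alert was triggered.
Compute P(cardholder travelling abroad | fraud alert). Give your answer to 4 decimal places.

P(cardholder travelling abroad | fraud alert) ≈ 0.4649

Numerator (weight on configurations with cardholder travelling abroad): 0.073804 + 0.098051 = 0.171855
The normalizing constant is 0.04*0.462*0.775 + 0.71*0.462*0.225 + 0.44*0.538*0.775 + 0.81*0.538*0.225 = 0.369635
Posterior = 0.171855 / 0.369635 ≈ 0.4649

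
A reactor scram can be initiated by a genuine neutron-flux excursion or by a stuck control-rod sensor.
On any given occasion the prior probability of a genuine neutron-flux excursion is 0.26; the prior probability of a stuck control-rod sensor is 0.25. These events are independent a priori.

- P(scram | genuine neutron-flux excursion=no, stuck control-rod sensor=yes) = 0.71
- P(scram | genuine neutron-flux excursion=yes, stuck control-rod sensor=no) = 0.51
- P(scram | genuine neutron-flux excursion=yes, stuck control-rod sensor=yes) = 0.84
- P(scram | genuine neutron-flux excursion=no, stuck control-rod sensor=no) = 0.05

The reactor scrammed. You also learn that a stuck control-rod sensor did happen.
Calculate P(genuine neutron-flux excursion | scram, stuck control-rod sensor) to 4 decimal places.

P(genuine neutron-flux excursion | scram, stuck control-rod sensor) ≈ 0.2936

Sum P(scram|·) weighted by the priors over both values of genuine neutron-flux excursion:
  P(scram | stuck control-rod sensor) = 0.71*0.74 + 0.84*0.26
        = 0.525400 + 0.218400 = 0.743800
The terms with genuine neutron-flux excursion present sum to 0.218400, so
  P(genuine neutron-flux excursion | scram, stuck control-rod sensor) = 0.218400 / 0.743800 ≈ 0.2936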